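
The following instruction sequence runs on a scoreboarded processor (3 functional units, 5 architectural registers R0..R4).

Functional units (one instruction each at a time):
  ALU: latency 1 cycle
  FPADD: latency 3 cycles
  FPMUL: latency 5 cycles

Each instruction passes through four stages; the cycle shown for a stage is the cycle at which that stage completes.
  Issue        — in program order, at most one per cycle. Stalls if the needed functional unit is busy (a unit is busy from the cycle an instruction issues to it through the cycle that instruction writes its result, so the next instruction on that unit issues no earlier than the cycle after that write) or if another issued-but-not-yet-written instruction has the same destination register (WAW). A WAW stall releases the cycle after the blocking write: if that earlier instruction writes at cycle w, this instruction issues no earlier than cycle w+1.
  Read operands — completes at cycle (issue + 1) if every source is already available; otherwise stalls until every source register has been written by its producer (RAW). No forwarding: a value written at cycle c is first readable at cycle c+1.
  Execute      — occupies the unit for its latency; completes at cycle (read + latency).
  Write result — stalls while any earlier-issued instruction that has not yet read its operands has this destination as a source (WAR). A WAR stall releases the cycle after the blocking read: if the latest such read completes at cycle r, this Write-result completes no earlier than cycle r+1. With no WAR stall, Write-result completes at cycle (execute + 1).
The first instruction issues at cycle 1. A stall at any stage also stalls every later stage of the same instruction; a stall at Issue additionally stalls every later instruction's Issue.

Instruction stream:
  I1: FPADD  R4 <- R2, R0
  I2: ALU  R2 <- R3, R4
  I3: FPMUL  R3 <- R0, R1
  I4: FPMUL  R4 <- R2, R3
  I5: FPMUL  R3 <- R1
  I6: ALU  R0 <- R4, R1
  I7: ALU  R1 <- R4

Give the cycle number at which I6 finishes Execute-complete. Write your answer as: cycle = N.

cycle = 22

c1: I1→FPADD
c2: I1 RO | I2→ALU
c3: I3→FPMUL
c4: I3 RO
c5: I1 EX
c6: I1 WR R4
c7: I2 RO
c8: I2 EX
c9: I2 WR R2 | I3 EX
c10: I3 WR R3
c11: I4→FPMUL
c12: I4 RO
c17: I4 EX
c18: I4 WR R4
c19: I5→FPMUL
c20: I5 RO | I6→ALU
c21: I6 RO
c22: I6 EX
c23: I6 WR R0
c24: I7→ALU
c25: I5 EX | I7 RO
c26: I5 WR R3 | I7 EX
c27: I7 WR R1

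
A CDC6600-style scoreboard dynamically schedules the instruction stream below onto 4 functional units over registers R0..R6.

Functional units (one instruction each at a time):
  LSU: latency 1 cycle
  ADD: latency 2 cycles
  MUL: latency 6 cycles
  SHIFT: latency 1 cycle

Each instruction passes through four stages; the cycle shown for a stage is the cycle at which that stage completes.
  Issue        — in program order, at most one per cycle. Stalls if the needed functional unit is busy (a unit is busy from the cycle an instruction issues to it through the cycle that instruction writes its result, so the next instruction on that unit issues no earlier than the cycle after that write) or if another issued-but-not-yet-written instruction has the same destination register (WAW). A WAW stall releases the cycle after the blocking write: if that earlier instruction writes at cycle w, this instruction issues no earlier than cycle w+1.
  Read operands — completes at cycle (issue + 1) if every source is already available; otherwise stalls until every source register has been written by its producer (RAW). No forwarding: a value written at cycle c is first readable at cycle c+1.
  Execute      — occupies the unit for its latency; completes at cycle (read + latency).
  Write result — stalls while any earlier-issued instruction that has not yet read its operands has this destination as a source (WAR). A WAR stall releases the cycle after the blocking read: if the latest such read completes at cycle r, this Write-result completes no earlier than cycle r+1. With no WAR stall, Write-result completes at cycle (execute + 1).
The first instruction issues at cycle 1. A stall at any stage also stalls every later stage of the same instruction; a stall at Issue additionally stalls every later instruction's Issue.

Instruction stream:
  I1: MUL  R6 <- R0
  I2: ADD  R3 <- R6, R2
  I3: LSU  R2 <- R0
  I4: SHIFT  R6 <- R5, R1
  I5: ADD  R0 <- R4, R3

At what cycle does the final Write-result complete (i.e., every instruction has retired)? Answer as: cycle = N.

[I1] 1/2/8/9
[I2] 2/10/12/13  (RAW R6: wait I1 write@9)
[I3] 3/4/5/11  (WAR R2: wait I2 read@10)
[I4] 10/11/12/13  (WAW R6: wait I1 write@9)
[I5] 14/15/17/18  (struct: ADD busy until I2 writes@13)

cycle = 18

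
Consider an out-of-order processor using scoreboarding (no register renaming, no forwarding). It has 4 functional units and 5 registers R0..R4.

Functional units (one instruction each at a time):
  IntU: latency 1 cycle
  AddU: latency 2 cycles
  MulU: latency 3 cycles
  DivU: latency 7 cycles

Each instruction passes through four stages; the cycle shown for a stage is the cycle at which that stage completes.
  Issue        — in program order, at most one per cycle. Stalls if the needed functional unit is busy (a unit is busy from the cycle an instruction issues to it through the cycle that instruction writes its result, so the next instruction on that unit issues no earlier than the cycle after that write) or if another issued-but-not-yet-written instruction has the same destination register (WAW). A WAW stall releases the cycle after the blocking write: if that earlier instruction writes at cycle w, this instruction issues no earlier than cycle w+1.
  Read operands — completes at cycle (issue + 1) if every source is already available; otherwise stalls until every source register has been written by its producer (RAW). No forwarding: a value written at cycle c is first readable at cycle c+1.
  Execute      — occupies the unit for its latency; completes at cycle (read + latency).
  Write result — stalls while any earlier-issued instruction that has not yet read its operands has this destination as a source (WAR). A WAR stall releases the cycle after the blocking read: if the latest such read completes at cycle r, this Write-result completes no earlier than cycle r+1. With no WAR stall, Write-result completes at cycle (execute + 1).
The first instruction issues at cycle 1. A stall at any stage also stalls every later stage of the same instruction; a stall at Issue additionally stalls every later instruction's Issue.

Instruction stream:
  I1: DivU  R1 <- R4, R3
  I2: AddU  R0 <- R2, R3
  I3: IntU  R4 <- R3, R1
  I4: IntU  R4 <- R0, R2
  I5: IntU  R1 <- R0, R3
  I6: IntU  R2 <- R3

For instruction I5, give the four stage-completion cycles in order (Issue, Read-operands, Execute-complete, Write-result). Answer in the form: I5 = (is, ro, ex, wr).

I5 = (18, 19, 20, 21)

cycle 1: I1 dispatched to DivU
cycle 2: I1 operands ready; I2 dispatched to AddU
cycle 3: I2 operands ready; I3 dispatched to IntU
cycle 5: I2 complete
cycle 6: R0←I2
cycle 9: I1 complete
cycle 10: R1←I1
cycle 11: I3 operands ready
cycle 12: I3 complete
cycle 13: R4←I3
cycle 14: I4 dispatched to IntU
cycle 15: I4 operands ready
cycle 16: I4 complete
cycle 17: R4←I4
cycle 18: I5 dispatched to IntU
cycle 19: I5 operands ready
cycle 20: I5 complete
cycle 21: R1←I5
cycle 22: I6 dispatched to IntU
cycle 23: I6 operands ready
cycle 24: I6 complete
cycle 25: R2←I6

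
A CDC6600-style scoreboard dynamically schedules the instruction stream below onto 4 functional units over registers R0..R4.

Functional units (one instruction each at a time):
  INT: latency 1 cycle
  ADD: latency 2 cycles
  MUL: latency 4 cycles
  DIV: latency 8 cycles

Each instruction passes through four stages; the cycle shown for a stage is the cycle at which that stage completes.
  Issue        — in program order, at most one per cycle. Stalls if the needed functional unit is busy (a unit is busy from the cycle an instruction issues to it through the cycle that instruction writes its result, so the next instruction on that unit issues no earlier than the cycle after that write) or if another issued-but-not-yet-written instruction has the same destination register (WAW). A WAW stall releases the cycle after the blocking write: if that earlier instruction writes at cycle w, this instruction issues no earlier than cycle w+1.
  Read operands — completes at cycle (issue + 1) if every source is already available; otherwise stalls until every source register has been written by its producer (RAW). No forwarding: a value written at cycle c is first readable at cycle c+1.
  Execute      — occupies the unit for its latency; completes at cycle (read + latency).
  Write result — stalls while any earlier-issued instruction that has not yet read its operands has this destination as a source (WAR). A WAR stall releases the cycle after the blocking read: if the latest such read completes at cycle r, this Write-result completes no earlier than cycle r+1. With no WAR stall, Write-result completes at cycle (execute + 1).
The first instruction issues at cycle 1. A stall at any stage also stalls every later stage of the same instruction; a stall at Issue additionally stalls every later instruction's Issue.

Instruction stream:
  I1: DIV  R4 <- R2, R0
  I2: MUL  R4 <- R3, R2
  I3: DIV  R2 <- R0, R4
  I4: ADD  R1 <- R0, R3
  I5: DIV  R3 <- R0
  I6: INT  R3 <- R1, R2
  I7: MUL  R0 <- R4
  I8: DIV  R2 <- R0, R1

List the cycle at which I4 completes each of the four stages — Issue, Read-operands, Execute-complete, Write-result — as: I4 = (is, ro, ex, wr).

c1: I1→DIV
c2: I1 RO
c10: I1 EX
c11: I1 WR R4
c12: I2→MUL
c13: I2 RO | I3→DIV
c14: I4→ADD
c15: I4 RO
c17: I2 EX | I4 EX
c18: I2 WR R4 | I4 WR R1
c19: I3 RO
c27: I3 EX
c28: I3 WR R2
c29: I5→DIV
c30: I5 RO
c38: I5 EX
c39: I5 WR R3
c40: I6→INT
c41: I6 RO | I7→MUL
c42: I6 EX | I7 RO | I8→DIV
c43: I6 WR R3
c46: I7 EX
c47: I7 WR R0
c48: I8 RO
c56: I8 EX
c57: I8 WR R2

I4 = (14, 15, 17, 18)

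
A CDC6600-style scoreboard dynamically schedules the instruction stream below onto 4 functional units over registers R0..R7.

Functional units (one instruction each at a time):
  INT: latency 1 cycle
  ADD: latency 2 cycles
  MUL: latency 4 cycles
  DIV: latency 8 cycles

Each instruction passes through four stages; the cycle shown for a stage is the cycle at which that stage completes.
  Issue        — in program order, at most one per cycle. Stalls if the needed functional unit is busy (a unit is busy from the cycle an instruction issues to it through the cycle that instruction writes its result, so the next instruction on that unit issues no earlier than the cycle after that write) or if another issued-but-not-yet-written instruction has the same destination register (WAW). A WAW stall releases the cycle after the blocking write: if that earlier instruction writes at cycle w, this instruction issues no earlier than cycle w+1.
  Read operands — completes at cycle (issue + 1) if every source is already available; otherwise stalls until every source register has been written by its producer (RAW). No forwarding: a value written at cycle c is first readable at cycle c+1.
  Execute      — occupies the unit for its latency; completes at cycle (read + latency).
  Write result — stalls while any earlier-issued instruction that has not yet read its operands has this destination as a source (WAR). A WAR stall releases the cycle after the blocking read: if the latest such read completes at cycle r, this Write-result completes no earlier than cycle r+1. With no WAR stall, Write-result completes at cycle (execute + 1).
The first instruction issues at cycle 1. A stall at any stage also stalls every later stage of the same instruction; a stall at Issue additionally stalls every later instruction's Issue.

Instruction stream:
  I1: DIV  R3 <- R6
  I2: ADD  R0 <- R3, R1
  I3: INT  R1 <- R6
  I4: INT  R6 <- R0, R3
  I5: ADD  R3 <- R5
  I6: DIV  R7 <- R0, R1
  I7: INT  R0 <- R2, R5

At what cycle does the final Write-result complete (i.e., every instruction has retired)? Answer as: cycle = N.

cycle 1: I1 dispatched to DIV
cycle 2: I1 operands ready | I2 dispatched to ADD
cycle 3: I3 dispatched to INT
cycle 4: I3 operands ready
cycle 5: I3 complete
cycle 10: I1 complete
cycle 11: R3←I1
cycle 12: I2 operands ready
cycle 13: R1←I3
cycle 14: I2 complete | I4 dispatched to INT
cycle 15: R0←I2
cycle 16: I4 operands ready | I5 dispatched to ADD
cycle 17: I4 complete | I5 operands ready | I6 dispatched to DIV
cycle 18: R6←I4 | I6 operands ready
cycle 19: I5 complete | I7 dispatched to INT
cycle 20: R3←I5 | I7 operands ready
cycle 21: I7 complete
cycle 22: R0←I7
cycle 26: I6 complete
cycle 27: R7←I6

cycle = 27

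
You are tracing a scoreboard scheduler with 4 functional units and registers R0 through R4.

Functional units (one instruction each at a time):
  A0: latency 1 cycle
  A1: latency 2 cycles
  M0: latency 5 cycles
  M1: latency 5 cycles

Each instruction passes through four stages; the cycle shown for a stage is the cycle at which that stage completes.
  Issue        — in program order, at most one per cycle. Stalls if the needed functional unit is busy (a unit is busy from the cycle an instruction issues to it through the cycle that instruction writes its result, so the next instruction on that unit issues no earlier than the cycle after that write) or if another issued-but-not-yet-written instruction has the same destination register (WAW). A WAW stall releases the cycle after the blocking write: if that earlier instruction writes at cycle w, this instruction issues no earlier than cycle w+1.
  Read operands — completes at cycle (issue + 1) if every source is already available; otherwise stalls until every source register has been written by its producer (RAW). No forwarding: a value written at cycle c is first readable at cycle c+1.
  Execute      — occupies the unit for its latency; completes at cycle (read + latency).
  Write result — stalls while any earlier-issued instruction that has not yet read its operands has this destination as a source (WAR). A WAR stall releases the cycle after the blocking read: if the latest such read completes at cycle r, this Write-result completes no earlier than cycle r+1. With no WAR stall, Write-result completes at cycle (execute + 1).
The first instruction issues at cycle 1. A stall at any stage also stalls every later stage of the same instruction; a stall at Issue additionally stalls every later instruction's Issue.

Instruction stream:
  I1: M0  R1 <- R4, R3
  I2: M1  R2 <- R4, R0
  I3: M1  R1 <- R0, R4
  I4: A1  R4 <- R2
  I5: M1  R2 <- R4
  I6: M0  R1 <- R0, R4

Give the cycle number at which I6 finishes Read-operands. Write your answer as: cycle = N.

cycle = 20

t=1  issue I1 (M0)
t=2  I1 read-ops, issue I2 (M1)
t=3  I2 read-ops
t=7  I1 finished on M0
t=8  I1→R1, I2 finished on M1
t=9  I2→R2
t=10  issue I3 (M1)
t=11  I3 read-ops, issue I4 (A1)
t=12  I4 read-ops
t=14  I4 finished on A1
t=15  I4→R4
t=16  I3 finished on M1
t=17  I3→R1
t=18  issue I5 (M1)
t=19  I5 read-ops, issue I6 (M0)
t=20  I6 read-ops
t=24  I5 finished on M1
t=25  I5→R2, I6 finished on M0
t=26  I6→R1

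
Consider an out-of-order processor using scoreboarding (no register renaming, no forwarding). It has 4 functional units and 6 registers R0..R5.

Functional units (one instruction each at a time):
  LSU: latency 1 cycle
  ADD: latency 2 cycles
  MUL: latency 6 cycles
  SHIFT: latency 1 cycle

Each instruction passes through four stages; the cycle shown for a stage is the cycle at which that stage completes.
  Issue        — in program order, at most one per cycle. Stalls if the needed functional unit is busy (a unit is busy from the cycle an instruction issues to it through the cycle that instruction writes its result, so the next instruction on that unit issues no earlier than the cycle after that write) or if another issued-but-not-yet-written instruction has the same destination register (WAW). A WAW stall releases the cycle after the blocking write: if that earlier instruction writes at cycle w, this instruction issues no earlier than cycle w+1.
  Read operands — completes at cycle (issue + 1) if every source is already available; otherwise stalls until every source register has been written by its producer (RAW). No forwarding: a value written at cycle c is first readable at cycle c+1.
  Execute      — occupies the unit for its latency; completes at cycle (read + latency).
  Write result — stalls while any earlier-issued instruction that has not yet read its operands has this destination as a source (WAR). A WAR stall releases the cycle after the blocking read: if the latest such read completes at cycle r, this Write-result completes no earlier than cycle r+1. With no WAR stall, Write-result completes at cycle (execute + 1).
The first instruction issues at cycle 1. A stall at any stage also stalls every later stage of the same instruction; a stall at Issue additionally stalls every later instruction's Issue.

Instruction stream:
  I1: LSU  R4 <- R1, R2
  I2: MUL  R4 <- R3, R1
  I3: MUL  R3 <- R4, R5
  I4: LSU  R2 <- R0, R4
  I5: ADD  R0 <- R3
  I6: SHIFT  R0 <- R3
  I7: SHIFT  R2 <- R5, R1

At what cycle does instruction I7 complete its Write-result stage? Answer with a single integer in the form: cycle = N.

  I1 | 1 | 2 | 3 | 4
  I2 | 5 | 6 | 12 | 13   WAW R4: wait I1 write@4
  I3 | 14 | 15 | 21 | 22   struct: MUL busy until I2 writes@13
  I4 | 15 | 16 | 17 | 18
  I5 | 16 | 23 | 25 | 26   RAW R3: wait I3 write@22
  I6 | 27 | 28 | 29 | 30   WAW R0: wait I5 write@26
  I7 | 31 | 32 | 33 | 34   struct: SHIFT busy until I6 writes@30

cycle = 34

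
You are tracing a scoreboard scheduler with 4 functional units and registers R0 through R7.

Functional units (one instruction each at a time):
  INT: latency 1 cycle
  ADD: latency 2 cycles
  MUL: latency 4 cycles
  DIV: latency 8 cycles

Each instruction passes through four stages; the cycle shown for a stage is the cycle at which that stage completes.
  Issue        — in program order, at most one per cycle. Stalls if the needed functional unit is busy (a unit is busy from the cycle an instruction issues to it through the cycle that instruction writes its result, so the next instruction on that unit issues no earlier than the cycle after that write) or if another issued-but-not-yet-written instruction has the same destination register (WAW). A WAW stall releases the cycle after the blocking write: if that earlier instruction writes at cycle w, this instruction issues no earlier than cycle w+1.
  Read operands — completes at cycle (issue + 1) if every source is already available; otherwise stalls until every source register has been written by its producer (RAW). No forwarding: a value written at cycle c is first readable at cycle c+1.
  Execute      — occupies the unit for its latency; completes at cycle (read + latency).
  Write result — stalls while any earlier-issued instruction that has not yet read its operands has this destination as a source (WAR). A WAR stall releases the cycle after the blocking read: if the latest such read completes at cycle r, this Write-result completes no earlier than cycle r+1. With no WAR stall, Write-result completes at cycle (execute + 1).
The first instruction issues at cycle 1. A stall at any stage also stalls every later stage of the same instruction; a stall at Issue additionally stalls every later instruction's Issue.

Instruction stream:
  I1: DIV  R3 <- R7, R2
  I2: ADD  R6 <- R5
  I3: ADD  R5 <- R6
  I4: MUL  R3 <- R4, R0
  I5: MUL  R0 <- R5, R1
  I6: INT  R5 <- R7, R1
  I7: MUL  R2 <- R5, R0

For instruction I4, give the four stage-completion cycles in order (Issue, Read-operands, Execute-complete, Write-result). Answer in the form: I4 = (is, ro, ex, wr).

  I1 | 1 | 2 | 10 | 11
  I2 | 2 | 3 | 5 | 6
  I3 | 7 | 8 | 10 | 11   struct: ADD busy until I2 writes@6
  I4 | 12 | 13 | 17 | 18   WAW R3: wait I1 write@11
  I5 | 19 | 20 | 24 | 25   struct: MUL busy until I4 writes@18
  I6 | 20 | 21 | 22 | 23
  I7 | 26 | 27 | 31 | 32   struct: MUL busy until I5 writes@25

I4 = (12, 13, 17, 18)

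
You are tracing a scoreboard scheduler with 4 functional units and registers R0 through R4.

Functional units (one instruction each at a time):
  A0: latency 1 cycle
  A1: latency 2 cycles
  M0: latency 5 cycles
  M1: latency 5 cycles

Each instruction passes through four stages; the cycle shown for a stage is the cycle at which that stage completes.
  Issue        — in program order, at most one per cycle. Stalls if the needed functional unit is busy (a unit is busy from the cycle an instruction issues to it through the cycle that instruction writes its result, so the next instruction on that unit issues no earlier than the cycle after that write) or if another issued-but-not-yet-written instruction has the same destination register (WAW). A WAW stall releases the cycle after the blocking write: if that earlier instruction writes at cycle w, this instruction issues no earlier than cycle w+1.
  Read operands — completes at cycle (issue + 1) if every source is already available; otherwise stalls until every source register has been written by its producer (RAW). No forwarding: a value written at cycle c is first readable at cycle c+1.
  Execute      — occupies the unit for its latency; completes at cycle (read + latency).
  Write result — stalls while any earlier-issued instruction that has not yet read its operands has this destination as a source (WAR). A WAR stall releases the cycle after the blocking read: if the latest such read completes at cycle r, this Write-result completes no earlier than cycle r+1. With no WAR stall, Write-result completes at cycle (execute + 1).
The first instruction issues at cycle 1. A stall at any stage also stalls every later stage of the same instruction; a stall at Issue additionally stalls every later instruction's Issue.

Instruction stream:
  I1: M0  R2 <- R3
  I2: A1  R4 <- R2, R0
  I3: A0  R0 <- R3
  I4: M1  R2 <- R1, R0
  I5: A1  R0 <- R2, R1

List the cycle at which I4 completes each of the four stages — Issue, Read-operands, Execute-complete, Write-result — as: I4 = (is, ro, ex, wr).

I1 -> (1, 2, 7, 8)
I2 -> (2, 9, 11, 12)  // RAW R2: wait I1 write@8
I3 -> (3, 4, 5, 10)  // WAR R0: wait I2 read@9
I4 -> (9, 11, 16, 17)  // WAW R2: wait I1 write@8, RAW R0: wait I3 write@10
I5 -> (13, 18, 20, 21)  // struct: A1 busy until I2 writes@12, RAW R2: wait I4 write@17

I4 = (9, 11, 16, 17)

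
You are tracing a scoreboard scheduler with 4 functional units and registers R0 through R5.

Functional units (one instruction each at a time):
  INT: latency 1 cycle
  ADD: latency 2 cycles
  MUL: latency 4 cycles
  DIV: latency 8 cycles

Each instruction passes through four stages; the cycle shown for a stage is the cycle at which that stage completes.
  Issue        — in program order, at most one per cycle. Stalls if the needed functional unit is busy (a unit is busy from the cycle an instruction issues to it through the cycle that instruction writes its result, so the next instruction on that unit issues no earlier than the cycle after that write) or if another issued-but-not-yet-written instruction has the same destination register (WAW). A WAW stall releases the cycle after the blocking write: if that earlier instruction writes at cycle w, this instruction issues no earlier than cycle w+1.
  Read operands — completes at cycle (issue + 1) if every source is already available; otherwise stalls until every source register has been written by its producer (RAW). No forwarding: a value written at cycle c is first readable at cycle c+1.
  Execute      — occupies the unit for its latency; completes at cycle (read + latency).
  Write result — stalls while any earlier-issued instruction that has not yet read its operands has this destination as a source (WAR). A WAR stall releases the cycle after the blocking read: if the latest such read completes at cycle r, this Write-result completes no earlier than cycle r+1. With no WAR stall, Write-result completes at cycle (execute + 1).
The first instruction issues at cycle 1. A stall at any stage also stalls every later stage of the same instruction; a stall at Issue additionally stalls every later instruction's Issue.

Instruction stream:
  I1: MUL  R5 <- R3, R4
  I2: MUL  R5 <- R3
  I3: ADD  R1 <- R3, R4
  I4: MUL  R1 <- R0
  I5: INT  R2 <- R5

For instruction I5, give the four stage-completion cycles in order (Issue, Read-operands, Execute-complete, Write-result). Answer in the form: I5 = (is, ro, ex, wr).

I5 = (16, 17, 18, 19)

[I1] 1/2/6/7
[I2] 8/9/13/14  (struct: MUL busy until I1 writes@7)
[I3] 9/10/12/13
[I4] 15/16/20/21  (struct: MUL busy until I2 writes@14)
[I5] 16/17/18/19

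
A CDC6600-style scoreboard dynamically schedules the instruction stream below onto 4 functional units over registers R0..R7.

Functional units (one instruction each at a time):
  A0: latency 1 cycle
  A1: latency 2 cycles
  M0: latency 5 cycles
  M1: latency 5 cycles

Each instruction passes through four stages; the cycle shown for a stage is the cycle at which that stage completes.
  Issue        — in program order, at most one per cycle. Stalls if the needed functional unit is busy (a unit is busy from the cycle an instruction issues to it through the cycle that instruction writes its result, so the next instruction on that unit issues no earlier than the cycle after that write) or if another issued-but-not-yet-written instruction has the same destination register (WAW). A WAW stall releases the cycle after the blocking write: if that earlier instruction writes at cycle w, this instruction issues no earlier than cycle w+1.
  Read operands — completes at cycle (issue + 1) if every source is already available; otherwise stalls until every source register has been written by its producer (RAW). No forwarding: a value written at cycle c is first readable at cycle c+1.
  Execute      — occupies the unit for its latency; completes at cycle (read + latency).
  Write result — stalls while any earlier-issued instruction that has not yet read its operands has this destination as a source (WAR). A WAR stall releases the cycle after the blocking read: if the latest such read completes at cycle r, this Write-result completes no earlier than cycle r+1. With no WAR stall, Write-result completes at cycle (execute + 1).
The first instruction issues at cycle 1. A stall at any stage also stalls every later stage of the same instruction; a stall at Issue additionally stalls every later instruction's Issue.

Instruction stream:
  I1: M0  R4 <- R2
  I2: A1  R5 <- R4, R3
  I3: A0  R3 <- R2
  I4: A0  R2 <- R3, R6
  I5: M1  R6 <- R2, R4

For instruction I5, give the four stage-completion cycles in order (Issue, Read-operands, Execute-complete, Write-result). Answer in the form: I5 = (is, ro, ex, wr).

  I1 | 1 | 2 | 7 | 8
  I2 | 2 | 9 | 11 | 12   RAW R4: wait I1 write@8
  I3 | 3 | 4 | 5 | 10   WAR R3: wait I2 read@9
  I4 | 11 | 12 | 13 | 14   struct: A0 busy until I3 writes@10
  I5 | 12 | 15 | 20 | 21   RAW R2: wait I4 write@14

I5 = (12, 15, 20, 21)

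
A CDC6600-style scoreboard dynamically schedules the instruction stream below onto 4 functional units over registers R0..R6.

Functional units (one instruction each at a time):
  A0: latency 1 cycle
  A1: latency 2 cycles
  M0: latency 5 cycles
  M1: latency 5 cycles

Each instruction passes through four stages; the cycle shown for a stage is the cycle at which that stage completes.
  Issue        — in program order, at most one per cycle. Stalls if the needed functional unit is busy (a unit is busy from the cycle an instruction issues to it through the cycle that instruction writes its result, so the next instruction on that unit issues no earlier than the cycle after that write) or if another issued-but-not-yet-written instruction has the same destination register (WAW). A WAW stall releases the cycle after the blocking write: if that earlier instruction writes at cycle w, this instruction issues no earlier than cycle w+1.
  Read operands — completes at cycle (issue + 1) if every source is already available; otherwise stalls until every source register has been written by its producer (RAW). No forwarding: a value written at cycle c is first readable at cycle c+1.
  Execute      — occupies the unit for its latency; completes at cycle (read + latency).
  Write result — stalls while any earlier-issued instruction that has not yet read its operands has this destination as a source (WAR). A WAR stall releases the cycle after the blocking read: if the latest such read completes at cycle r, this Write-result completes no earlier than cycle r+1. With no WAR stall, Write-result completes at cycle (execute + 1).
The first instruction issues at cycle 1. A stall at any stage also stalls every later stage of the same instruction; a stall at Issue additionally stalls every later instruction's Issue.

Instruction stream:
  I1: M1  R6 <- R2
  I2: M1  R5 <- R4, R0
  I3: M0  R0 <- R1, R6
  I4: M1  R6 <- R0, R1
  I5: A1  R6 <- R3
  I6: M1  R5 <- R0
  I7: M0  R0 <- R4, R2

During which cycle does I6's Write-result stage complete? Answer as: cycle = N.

[I1] 1/2/7/8
[I2] 9/10/15/16  (struct: M1 busy until I1 writes@8)
[I3] 10/11/16/17
[I4] 17/18/23/24  (struct: M1 busy until I2 writes@16)
[I5] 25/26/28/29  (WAW R6: wait I4 write@24)
[I6] 26/27/32/33
[I7] 27/28/33/34

cycle = 33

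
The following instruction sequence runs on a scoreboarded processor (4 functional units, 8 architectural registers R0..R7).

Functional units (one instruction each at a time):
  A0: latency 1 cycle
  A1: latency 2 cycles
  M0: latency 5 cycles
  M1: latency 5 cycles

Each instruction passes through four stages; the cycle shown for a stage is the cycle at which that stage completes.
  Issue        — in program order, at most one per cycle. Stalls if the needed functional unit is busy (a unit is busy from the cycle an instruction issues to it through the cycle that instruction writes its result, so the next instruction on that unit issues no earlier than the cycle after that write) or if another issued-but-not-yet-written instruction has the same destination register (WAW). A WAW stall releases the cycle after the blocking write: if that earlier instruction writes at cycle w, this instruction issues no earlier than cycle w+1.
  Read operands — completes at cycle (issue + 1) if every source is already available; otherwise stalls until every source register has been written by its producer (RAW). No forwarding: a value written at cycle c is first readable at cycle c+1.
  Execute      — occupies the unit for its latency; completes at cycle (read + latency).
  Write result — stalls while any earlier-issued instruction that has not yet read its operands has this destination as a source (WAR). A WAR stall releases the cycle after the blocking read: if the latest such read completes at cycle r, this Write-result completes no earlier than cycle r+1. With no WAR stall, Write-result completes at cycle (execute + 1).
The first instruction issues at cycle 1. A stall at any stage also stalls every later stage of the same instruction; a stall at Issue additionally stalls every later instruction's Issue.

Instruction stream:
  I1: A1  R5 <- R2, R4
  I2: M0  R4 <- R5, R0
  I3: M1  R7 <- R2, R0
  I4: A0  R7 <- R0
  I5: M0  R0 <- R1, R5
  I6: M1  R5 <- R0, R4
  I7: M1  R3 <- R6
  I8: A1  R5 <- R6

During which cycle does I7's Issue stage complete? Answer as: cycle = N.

[1] issue I1 (A1)
[2] I1 read-ops, issue I2 (M0)
[3] issue I3 (M1)
[4] I1 finished on A1, I3 read-ops
[5] I1→R5
[6] I2 read-ops
[9] I3 finished on M1
[10] I3→R7
[11] I2 finished on M0, issue I4 (A0)
[12] I2→R4, I4 read-ops
[13] I4 finished on A0, issue I5 (M0)
[14] I4→R7, I5 read-ops, issue I6 (M1)
[19] I5 finished on M0
[20] I5→R0
[21] I6 read-ops
[26] I6 finished on M1
[27] I6→R5
[28] issue I7 (M1)
[29] I7 read-ops, issue I8 (A1)
[30] I8 read-ops
[32] I8 finished on A1
[33] I8→R5
[34] I7 finished on M1
[35] I7→R3

cycle = 28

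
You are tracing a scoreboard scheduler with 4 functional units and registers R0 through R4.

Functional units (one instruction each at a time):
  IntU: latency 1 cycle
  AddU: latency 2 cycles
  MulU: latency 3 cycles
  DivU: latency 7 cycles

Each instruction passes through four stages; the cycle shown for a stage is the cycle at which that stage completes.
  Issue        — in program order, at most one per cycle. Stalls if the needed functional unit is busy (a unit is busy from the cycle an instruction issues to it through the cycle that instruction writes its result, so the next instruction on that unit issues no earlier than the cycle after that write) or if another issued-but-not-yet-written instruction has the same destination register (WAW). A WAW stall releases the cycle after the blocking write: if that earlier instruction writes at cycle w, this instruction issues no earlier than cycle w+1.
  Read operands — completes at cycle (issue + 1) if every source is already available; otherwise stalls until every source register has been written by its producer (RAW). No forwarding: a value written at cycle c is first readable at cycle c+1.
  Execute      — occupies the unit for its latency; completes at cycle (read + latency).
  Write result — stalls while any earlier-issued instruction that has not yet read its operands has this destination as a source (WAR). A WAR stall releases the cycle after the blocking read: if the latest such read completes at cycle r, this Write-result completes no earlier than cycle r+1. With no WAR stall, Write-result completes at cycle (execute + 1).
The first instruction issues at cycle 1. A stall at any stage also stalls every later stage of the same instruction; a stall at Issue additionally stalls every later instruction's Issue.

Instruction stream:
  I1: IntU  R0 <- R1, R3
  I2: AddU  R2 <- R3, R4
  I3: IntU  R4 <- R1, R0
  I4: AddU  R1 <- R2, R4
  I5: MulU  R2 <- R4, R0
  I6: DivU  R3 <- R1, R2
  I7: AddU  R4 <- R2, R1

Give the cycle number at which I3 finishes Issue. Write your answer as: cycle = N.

cycle = 5

I1  is:1  ro:2  ex:3  wr:4
I2  is:2  ro:3  ex:5  wr:6
I3  is:5  ro:6  ex:7  wr:8  — struct: IntU busy until I1 writes@4
I4  is:7  ro:9  ex:11  wr:12  — struct: AddU busy until I2 writes@6, RAW R4: wait I3 write@8
I5  is:8  ro:9  ex:12  wr:13
I6  is:9  ro:14  ex:21  wr:22  — RAW R2: wait I5 write@13
I7  is:13  ro:14  ex:16  wr:17  — struct: AddU busy until I4 writes@12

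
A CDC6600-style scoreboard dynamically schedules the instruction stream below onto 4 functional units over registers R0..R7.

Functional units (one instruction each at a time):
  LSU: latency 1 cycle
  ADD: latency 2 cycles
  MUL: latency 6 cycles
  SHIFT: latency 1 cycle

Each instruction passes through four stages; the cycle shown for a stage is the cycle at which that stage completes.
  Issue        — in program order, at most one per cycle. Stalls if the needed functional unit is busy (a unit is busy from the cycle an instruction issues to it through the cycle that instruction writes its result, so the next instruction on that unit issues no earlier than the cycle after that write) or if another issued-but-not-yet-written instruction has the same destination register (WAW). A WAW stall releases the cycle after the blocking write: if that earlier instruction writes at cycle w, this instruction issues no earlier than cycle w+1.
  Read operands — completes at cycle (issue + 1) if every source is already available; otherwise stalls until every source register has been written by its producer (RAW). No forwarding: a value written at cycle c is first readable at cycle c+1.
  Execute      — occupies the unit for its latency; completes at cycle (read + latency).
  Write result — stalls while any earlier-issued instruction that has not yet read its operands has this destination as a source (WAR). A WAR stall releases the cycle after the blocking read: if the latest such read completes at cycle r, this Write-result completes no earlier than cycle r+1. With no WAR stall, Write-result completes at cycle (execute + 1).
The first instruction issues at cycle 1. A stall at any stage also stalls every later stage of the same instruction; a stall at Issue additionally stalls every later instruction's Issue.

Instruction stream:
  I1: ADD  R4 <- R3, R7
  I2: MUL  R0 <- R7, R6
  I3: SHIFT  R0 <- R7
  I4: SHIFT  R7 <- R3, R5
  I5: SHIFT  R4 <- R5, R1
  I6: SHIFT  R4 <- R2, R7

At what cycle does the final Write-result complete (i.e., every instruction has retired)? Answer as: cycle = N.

cycle = 26

I1  is:1  ro:2  ex:4  wr:5
I2  is:2  ro:3  ex:9  wr:10
I3  is:11  ro:12  ex:13  wr:14  — WAW R0: wait I2 write@10
I4  is:15  ro:16  ex:17  wr:18  — struct: SHIFT busy until I3 writes@14
I5  is:19  ro:20  ex:21  wr:22  — struct: SHIFT busy until I4 writes@18
I6  is:23  ro:24  ex:25  wr:26  — struct: SHIFT busy until I5 writes@22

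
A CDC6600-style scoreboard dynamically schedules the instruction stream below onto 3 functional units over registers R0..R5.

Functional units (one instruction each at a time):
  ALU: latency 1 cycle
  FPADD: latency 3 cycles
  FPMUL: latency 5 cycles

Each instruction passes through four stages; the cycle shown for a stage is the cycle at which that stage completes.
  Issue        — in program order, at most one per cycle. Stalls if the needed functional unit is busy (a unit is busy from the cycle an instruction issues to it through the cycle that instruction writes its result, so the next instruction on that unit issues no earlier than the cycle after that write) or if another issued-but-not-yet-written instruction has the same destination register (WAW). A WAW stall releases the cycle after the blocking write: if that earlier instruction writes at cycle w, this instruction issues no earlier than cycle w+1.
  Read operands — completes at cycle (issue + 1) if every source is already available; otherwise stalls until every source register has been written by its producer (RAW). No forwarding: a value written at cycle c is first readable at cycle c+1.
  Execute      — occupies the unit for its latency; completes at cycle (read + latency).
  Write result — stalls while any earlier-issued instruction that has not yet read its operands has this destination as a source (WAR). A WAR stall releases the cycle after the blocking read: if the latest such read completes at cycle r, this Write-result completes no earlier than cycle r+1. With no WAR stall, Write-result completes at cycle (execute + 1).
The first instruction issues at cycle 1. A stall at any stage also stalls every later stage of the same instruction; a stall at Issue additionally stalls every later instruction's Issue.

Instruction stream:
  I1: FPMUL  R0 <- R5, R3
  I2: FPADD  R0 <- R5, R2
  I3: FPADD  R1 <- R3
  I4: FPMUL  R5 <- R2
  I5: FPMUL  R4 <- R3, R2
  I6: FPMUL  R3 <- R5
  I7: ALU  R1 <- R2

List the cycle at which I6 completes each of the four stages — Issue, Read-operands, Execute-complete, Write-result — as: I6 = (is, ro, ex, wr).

I6 = (32, 33, 38, 39)

I1: IS=1 RO=2 EX=7 WR=8
I2: IS=9 RO=10 EX=13 WR=14  [WAW R0: wait I1 write@8]
I3: IS=15 RO=16 EX=19 WR=20  [struct: FPADD busy until I2 writes@14]
I4: IS=16 RO=17 EX=22 WR=23
I5: IS=24 RO=25 EX=30 WR=31  [struct: FPMUL busy until I4 writes@23]
I6: IS=32 RO=33 EX=38 WR=39  [struct: FPMUL busy until I5 writes@31]
I7: IS=33 RO=34 EX=35 WR=36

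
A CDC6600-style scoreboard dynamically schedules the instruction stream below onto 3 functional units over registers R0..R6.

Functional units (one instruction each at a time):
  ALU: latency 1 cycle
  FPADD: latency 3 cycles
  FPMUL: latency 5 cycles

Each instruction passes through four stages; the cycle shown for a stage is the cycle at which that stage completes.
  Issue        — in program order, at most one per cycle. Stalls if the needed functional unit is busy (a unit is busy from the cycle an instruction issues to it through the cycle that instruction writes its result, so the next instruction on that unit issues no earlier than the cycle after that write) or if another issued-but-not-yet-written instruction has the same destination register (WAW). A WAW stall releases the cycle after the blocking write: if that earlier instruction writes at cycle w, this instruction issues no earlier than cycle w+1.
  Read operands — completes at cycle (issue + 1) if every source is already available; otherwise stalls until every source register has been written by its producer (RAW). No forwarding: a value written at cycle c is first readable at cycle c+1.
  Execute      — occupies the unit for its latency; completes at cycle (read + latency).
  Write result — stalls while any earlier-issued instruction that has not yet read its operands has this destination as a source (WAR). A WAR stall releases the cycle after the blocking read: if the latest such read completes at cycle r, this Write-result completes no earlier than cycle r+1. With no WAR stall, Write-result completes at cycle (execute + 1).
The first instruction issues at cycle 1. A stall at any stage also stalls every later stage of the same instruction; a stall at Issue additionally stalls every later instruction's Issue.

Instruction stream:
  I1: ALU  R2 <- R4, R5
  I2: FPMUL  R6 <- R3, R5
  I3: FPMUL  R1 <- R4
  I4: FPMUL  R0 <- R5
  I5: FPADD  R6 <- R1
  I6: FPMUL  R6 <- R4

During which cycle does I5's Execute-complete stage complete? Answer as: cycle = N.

1) issue 1, read 2, done 3, write 4
2) issue 2, read 3, done 8, write 9
3) issue 10, read 11, done 16, write 17  <struct: FPMUL busy until I2 writes@9>
4) issue 18, read 19, done 24, write 25  <struct: FPMUL busy until I3 writes@17>
5) issue 19, read 20, done 23, write 24
6) issue 26, read 27, done 32, write 33  <struct: FPMUL busy until I4 writes@25>

cycle = 23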